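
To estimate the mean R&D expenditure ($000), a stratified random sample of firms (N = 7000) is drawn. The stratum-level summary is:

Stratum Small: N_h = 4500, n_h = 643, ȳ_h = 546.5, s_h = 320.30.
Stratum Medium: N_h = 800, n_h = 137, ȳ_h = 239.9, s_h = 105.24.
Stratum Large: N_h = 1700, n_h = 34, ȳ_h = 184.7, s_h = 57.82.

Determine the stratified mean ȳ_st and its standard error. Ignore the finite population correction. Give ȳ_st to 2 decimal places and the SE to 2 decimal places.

ȳ_st ≈ 423.59, SE ≈ 8.53

ȳ_st = Σ W_h ȳ_h = (4500·546.5 + 800·239.9 + 1700·184.7)/7000 = 423.59429
V̂(ȳ_st) = Σ W_h² s_h²/n_h, with W_h = N_h/N and N = 7000:
  stratum Small: (4500/7000)²·320.30²/643 = 65.9374
  stratum Medium: (800/7000)²·105.24²/137 = 1.05591
  stratum Large: (1700/7000)²·57.82²/34 = 5.79935
V̂(ȳ_st) = 72.7927
SE(ȳ_st) = √72.7927 = 8.53186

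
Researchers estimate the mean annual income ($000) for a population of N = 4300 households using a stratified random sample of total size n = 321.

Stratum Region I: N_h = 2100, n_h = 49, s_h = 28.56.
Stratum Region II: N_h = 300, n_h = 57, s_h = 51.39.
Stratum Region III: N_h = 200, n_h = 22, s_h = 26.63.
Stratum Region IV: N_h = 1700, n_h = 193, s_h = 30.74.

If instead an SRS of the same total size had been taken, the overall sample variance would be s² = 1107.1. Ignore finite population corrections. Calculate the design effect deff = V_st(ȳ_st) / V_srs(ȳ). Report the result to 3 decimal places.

V̂(ȳ_st) = Σ W_h² s_h²/n_h, with W_h = N_h/N and N = 4300:
  stratum Region I: (2100/4300)²·28.56²/49 = 3.97029
  stratum Region II: (300/4300)²·51.39²/57 = 0.225522
  stratum Region III: (200/4300)²·26.63²/22 = 0.0697337
  stratum Region IV: (1700/4300)²·30.74²/193 = 0.765264
V_st = 5.03081
V_srs = s²/n = 1107.1/321 = 3.44891
deff = V_st / V_srs = 5.03081/3.44891 = 1.4587

deff ≈ 1.459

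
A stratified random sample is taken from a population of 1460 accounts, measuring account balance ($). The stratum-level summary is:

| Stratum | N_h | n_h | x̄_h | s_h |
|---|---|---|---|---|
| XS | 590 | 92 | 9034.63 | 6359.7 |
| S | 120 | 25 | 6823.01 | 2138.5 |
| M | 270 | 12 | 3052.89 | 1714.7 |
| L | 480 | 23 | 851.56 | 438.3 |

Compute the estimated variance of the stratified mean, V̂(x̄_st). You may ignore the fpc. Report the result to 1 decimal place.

V̂(x̄_st) ≈ 82311.3

V̂(x̄_st) = Σ W_h² s_h²/n_h, with W_h = N_h/N and N = 1460:
  stratum XS: (590/1460)²·6359.7²/92 = 71793.3
  stratum S: (120/1460)²·2138.5²/25 = 1235.76
  stratum M: (270/1460)²·1714.7²/12 = 8379.48
  stratum L: (480/1460)²·438.3²/23 = 902.801
V̂(x̄_st) = 82311.3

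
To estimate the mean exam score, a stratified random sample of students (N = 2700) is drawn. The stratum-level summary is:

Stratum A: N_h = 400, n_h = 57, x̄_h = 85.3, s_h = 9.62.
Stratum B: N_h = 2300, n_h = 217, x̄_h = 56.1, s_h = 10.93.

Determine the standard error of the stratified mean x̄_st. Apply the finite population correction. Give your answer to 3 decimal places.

V̂(x̄_st) = Σ W_h² (1 − n_h/N_h) s_h²/n_h, with W_h = N_h/N and N = 2700:
  stratum A: (400/2700)²·(1 − 57/400)·9.62²/57 = 0.0305564
  stratum B: (2300/2700)²·(1 − 217/2300)·10.93²/217 = 0.361801
V̂(x̄_st) = 0.392358
SE(x̄_st) = √0.392358 = 0.626385

SE(x̄_st) ≈ 0.626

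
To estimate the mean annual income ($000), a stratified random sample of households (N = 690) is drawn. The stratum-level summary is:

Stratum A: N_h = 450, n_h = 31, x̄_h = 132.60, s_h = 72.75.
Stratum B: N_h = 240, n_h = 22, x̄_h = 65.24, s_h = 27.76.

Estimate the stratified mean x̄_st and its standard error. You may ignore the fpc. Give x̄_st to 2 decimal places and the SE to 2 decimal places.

x̄_st ≈ 109.17, SE ≈ 8.77

x̄_st = Σ W_h x̄_h = (450·132.60 + 240·65.24)/690 = 109.17043
V̂(x̄_st) = Σ W_h² s_h²/n_h, with W_h = N_h/N and N = 690:
  stratum A: (450/690)²·72.75²/31 = 72.6158
  stratum B: (240/690)²·27.76²/22 = 4.2378
V̂(x̄_st) = 76.8536
SE(x̄_st) = √76.8536 = 8.76662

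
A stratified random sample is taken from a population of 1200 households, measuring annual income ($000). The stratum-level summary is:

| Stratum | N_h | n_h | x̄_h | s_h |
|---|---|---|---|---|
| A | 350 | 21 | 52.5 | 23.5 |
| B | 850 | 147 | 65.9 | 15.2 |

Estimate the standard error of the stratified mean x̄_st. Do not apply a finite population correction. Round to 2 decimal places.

SE(x̄_st) ≈ 1.74

V̂(x̄_st) = Σ W_h² s_h²/n_h, with W_h = N_h/N and N = 1200:
  stratum A: (350/1200)²·23.5²/21 = 2.23712
  stratum B: (850/1200)²·15.2²/147 = 0.788579
V̂(x̄_st) = 3.0257
SE(x̄_st) = √3.0257 = 1.73945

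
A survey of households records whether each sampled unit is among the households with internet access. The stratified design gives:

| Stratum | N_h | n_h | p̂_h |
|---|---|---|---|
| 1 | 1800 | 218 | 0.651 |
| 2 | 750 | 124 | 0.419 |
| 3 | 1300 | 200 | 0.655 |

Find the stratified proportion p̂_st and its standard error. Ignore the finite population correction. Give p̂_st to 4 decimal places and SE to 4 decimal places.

N = 3850; stratum weights W_h = N_h/N.
p̂_st = Σ W_h p̂_h = (1800·0.651 + 750·0.419 + 1300·0.655)/3850 = 0.60716
V̂(p̂_st) = Σ W_h² p̂_h(1−p̂_h)/(n_h−1):
  stratum 1: (1800/3850)²·0.651·0.349/217 = 0.00022886
  stratum 2: (750/3850)²·0.419·0.581/123 = 7.5108e-05
  stratum 3: (1300/3850)²·0.655·0.345/199 = 0.000129471
V̂(p̂_st) = 0.000433439; SE = √V̂ = 0.0208192

p̂_st ≈ 0.6072, SE ≈ 0.0208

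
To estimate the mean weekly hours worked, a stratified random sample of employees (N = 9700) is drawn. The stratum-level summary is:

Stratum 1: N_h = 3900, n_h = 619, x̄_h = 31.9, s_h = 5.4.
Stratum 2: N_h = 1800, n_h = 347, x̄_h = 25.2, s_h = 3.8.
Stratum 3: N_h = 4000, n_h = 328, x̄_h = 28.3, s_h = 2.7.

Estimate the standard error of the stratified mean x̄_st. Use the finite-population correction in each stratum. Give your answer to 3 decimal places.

V̂(x̄_st) = Σ W_h² (1 − n_h/N_h) s_h²/n_h, with W_h = N_h/N and N = 9700:
  stratum 1: (3900/9700)²·(1 − 619/3900)·5.4²/619 = 0.00640655
  stratum 2: (1800/9700)²·(1 − 347/1800)·3.8²/347 = 0.00115673
  stratum 3: (4000/9700)²·(1 − 328/4000)·2.7²/328 = 0.00346955
V̂(x̄_st) = 0.0110328
SE(x̄_st) = √0.0110328 = 0.105037

SE(x̄_st) ≈ 0.105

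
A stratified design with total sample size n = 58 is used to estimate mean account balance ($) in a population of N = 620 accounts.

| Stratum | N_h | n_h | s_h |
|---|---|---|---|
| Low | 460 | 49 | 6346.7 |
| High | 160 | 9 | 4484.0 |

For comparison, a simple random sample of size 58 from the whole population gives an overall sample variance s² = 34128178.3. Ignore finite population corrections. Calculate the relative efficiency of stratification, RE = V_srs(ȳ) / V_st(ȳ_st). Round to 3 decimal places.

V̂(ȳ_st) = Σ W_h² s_h²/n_h, with W_h = N_h/N and N = 620:
  stratum Low: (460/620)²·6346.7²/49 = 452514
  stratum High: (160/620)²·4484.0²/9 = 148780
V_st = 601294
V_srs = s²/n = 34128178.3/58 = 588417
Relative efficiency = V_srs / V_st = 588417/601294 = 0.9786

RE ≈ 0.979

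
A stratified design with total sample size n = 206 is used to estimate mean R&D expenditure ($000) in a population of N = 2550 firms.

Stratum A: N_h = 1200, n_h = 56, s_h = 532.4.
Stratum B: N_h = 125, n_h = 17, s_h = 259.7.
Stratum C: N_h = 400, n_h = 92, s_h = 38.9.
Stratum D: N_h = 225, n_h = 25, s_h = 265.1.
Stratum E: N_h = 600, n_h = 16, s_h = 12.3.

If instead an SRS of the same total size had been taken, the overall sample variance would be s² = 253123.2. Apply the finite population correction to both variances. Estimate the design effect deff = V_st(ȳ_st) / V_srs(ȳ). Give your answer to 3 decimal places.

deff ≈ 0.971

V̂(ȳ_st) = Σ W_h² (1 − n_h/N_h) s_h²/n_h, with W_h = N_h/N and N = 2550:
  stratum A: (1200/2550)²·(1 − 56/1200)·532.4²/56 = 1068.6
  stratum B: (125/2550)²·(1 − 17/125)·259.7²/17 = 8.23661
  stratum C: (400/2550)²·(1 − 92/400)·38.9²/92 = 0.311632
  stratum D: (225/2550)²·(1 − 25/225)·265.1²/25 = 19.4541
  stratum E: (600/2550)²·(1 − 16/600)·12.3²/16 = 0.509535
V_st = 1097.11
V_srs = (1 − 206/2550)·253123.2/206 = 1129.49
deff = V_st / V_srs = 1097.11/1129.49 = 0.9713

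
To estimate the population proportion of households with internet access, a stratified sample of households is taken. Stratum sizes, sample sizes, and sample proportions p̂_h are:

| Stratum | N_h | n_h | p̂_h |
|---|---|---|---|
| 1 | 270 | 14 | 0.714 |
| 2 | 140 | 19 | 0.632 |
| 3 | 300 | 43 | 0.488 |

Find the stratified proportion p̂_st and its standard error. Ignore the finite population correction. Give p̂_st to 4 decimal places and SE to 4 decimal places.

N = 710; stratum weights W_h = N_h/N.
p̂_st = Σ W_h p̂_h = (270·0.714 + 140·0.632 + 300·0.488)/710 = 0.60234
V̂(p̂_st) = Σ W_h² p̂_h(1−p̂_h)/(n_h−1):
  stratum 1: (270/710)²·0.714·0.286/13 = 0.0022716
  stratum 2: (140/710)²·0.632·0.368/18 = 0.000502379
  stratum 3: (300/710)²·0.488·0.512/42 = 0.0010621
V̂(p̂_st) = 0.00383608; SE = √V̂ = 0.0619361

p̂_st ≈ 0.6023, SE ≈ 0.0619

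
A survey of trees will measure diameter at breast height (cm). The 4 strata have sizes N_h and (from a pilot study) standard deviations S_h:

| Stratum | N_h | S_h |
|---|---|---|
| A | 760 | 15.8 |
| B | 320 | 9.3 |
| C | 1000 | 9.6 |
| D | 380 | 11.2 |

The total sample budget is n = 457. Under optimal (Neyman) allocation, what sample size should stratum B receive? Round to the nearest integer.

47

Neyman allocation: n_h = n · N_h S_h / Σ N_i S_i, with n = 457.
  stratum A: N_h·S_h = 760·15.8 = 12008.00
  stratum B: N_h·S_h = 320·9.3 = 2976.00
  stratum C: N_h·S_h = 1000·9.6 = 9600.00
  stratum D: N_h·S_h = 380·11.2 = 4256.00
Σ N_h S_h = 28840.00
n for stratum B = 457·2976.00/28840.00 = 47.158 → 47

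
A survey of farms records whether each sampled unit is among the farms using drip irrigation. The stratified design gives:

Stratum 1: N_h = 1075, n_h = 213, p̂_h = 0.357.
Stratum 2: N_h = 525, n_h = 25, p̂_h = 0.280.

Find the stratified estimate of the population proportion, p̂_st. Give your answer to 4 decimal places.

N = 1600; stratum weights W_h = N_h/N.
p̂_st = Σ W_h p̂_h = (1075·0.357 + 525·0.280)/1600 = 0.33173

p̂_st ≈ 0.3317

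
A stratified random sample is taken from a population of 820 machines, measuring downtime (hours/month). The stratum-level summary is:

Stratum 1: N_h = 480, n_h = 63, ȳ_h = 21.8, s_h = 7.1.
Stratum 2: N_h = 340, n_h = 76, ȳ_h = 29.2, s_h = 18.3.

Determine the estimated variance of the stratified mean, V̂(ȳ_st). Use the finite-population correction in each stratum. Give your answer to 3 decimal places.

V̂(ȳ_st) = Σ W_h² (1 − n_h/N_h) s_h²/n_h, with W_h = N_h/N and N = 820:
  stratum 1: (480/820)²·(1 − 63/480)·7.1²/63 = 0.238191
  stratum 2: (340/820)²·(1 − 76/340)·18.3²/76 = 0.588225
V̂(ȳ_st) = 0.826417

V̂(ȳ_st) ≈ 0.826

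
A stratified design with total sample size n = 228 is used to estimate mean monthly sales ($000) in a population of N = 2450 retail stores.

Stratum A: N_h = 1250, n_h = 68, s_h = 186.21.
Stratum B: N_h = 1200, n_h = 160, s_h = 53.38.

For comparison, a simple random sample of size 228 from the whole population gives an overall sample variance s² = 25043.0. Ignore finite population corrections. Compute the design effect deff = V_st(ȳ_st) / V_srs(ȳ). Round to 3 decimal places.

deff ≈ 1.247

V̂(ȳ_st) = Σ W_h² s_h²/n_h, with W_h = N_h/N and N = 2450:
  stratum A: (1250/2450)²·186.21²/68 = 132.735
  stratum B: (1200/2450)²·53.38²/160 = 4.27236
V_st = 137.007
V_srs = s²/n = 25043.0/228 = 109.838
deff = V_st / V_srs = 137.007/109.838 = 1.2474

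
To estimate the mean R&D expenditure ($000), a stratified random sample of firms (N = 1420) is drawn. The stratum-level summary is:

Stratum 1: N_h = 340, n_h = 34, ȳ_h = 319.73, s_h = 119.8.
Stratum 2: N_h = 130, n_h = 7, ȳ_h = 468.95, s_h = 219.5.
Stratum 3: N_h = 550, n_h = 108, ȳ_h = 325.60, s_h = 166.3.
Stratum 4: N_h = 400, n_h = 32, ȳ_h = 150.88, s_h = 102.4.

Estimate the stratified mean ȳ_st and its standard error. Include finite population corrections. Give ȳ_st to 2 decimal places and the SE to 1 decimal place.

ȳ_st = Σ W_h ȳ_h = (340·319.73 + 130·468.95 + 550·325.60 + 400·150.88)/1420 = 288.10120
V̂(ȳ_st) = Σ W_h² (1 − n_h/N_h) s_h²/n_h, with W_h = N_h/N and N = 1420:
  stratum 1: (340/1420)²·(1 − 34/340)·119.8²/34 = 21.78
  stratum 2: (130/1420)²·(1 − 7/130)·219.5²/7 = 54.5812
  stratum 3: (550/1420)²·(1 − 108/550)·166.3²/108 = 30.8723
  stratum 4: (400/1420)²·(1 − 32/400)·102.4²/32 = 23.9211
V̂(ȳ_st) = 131.155
SE(ȳ_st) = √131.155 = 11.4523

ȳ_st ≈ 288.10, SE ≈ 11.5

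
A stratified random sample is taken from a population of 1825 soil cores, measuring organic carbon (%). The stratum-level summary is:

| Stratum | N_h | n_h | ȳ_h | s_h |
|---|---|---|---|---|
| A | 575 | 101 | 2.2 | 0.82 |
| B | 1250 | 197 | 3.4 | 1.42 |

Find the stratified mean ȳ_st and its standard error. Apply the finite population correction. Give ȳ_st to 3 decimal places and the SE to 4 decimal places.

ȳ_st ≈ 3.022, SE ≈ 0.0677

ȳ_st = Σ W_h ȳ_h = (575·2.2 + 1250·3.4)/1825 = 3.02192
V̂(ȳ_st) = Σ W_h² (1 − n_h/N_h) s_h²/n_h, with W_h = N_h/N and N = 1825:
  stratum A: (575/1825)²·(1 − 101/575)·0.82²/101 = 0.000544787
  stratum B: (1250/1825)²·(1 − 197/1250)·1.42²/197 = 0.00404504
V̂(ȳ_st) = 0.00458983
SE(ȳ_st) = √0.00458983 = 0.0677483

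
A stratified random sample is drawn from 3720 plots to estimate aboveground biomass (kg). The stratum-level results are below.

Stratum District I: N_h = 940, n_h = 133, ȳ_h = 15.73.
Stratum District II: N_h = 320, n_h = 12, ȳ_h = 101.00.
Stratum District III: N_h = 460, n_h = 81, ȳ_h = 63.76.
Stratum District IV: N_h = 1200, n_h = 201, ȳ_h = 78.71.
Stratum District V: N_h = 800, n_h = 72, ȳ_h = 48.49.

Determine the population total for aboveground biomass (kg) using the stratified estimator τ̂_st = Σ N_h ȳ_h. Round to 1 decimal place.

τ̂_st = Σ N_h ȳ_h = 940·15.73 + 320·101.00 + 460·63.76 + 1200·78.71 + 800·48.49 = 209679.8

τ̂_st ≈ 209679.8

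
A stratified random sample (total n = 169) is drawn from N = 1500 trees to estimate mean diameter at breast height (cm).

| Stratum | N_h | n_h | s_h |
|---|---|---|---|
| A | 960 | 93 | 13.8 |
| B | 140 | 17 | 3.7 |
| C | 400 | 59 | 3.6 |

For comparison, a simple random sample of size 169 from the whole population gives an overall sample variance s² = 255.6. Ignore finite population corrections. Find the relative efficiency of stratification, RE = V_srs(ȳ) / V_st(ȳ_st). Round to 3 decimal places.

RE ≈ 1.756

V̂(ȳ_st) = Σ W_h² s_h²/n_h, with W_h = N_h/N and N = 1500:
  stratum A: (960/1500)²·13.8²/93 = 0.838755
  stratum B: (140/1500)²·3.7²/17 = 0.00701501
  stratum C: (400/1500)²·3.6²/59 = 0.0156203
V_st = 0.86139
V_srs = s²/n = 255.6/169 = 1.51243
Relative efficiency = V_srs / V_st = 1.51243/0.86139 = 1.7558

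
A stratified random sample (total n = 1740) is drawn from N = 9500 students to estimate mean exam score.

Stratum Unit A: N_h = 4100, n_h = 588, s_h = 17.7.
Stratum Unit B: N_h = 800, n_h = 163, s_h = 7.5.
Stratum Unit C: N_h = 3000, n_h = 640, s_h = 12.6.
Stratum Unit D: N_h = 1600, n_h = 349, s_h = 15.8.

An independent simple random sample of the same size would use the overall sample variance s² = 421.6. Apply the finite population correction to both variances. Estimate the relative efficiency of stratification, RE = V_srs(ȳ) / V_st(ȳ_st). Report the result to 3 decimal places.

RE ≈ 1.619

V̂(ȳ_st) = Σ W_h² (1 − n_h/N_h) s_h²/n_h, with W_h = N_h/N and N = 9500:
  stratum Unit A: (4100/9500)²·(1 − 588/4100)·17.7²/588 = 0.0850081
  stratum Unit B: (800/9500)²·(1 − 163/800)·7.5²/163 = 0.00194858
  stratum Unit C: (3000/9500)²·(1 − 640/3000)·12.6²/640 = 0.0194602
  stratum Unit D: (1600/9500)²·(1 − 349/1600)·15.8²/349 = 0.0158642
V_st = 0.122281
V_srs = (1 − 1740/9500)·421.6/1740 = 0.19792
Relative efficiency = V_srs / V_st = 0.19792/0.122281 = 1.6186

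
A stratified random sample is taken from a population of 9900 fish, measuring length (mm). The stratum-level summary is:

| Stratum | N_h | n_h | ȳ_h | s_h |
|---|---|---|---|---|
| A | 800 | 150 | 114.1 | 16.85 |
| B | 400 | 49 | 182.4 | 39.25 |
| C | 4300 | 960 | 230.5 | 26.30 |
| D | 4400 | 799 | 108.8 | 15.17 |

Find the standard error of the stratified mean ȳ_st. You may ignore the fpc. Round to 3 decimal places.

V̂(ȳ_st) = Σ W_h² s_h²/n_h, with W_h = N_h/N and N = 9900:
  stratum A: (800/9900)²·16.85²/150 = 0.01236
  stratum B: (400/9900)²·39.25²/49 = 0.0513255
  stratum C: (4300/9900)²·26.30²/960 = 0.135927
  stratum D: (4400/9900)²·15.17²/799 = 0.0568931
V̂(ȳ_st) = 0.256506
SE(ȳ_st) = √0.256506 = 0.506464

SE(ȳ_st) ≈ 0.506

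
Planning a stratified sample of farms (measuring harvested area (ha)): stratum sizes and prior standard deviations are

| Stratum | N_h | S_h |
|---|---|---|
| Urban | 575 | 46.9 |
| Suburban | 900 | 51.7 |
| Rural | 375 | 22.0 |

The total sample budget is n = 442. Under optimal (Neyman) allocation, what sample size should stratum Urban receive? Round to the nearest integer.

Neyman allocation: n_h = n · N_h S_h / Σ N_i S_i, with n = 442.
  stratum Urban: N_h·S_h = 575·46.9 = 26967.50
  stratum Suburban: N_h·S_h = 900·51.7 = 46530.00
  stratum Rural: N_h·S_h = 375·22.0 = 8250.00
Σ N_h S_h = 81747.50
n for stratum Urban = 442·26967.50/81747.50 = 145.810 → 146

146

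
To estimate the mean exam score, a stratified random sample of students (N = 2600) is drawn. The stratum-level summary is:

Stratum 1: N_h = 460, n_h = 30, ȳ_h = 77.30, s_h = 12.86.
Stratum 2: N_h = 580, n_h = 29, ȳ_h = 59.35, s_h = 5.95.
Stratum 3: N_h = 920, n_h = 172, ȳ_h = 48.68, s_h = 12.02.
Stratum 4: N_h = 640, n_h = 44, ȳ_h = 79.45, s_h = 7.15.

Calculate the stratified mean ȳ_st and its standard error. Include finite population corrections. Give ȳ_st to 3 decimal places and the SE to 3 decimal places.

ȳ_st ≈ 63.698, SE ≈ 0.608

ȳ_st = Σ W_h ȳ_h = (460·77.30 + 580·59.35 + 920·48.68 + 640·79.45)/2600 = 63.69792
V̂(ȳ_st) = Σ W_h² (1 − n_h/N_h) s_h²/n_h, with W_h = N_h/N and N = 2600:
  stratum 1: (460/2600)²·(1 − 30/460)·12.86²/30 = 0.161302
  stratum 2: (580/2600)²·(1 − 29/580)·5.95²/29 = 0.0577124
  stratum 3: (920/2600)²·(1 − 172/920)·12.02²/172 = 0.0855112
  stratum 4: (640/2600)²·(1 − 44/640)·7.15²/44 = 0.06556
V̂(ȳ_st) = 0.370086
SE(ȳ_st) = √0.370086 = 0.608347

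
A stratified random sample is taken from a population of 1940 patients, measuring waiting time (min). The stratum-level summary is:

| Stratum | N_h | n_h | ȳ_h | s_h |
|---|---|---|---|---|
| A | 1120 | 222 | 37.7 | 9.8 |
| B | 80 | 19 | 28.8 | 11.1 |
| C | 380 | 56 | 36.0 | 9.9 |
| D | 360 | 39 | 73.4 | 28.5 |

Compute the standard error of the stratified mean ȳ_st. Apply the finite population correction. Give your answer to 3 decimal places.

V̂(ȳ_st) = Σ W_h² (1 − n_h/N_h) s_h²/n_h, with W_h = N_h/N and N = 1940:
  stratum A: (1120/1940)²·(1 − 222/1120)·9.8²/222 = 0.115609
  stratum B: (80/1940)²·(1 − 19/80)·11.1²/19 = 0.00840831
  stratum C: (380/1940)²·(1 − 56/380)·9.9²/56 = 0.0572542
  stratum D: (360/1940)²·(1 − 39/360)·28.5²/39 = 0.639483
V̂(ȳ_st) = 0.820754
SE(ȳ_st) = √0.820754 = 0.905955

SE(ȳ_st) ≈ 0.906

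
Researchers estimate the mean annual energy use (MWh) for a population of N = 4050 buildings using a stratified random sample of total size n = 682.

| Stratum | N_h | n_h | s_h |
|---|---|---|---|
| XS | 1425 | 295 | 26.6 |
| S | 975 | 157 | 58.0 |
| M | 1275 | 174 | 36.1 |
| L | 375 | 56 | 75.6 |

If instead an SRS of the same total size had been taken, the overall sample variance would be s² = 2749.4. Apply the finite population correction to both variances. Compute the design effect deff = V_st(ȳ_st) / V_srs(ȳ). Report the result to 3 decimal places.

V̂(ȳ_st) = Σ W_h² (1 − n_h/N_h) s_h²/n_h, with W_h = N_h/N and N = 4050:
  stratum XS: (1425/4050)²·(1 − 295/1425)·26.6²/295 = 0.235464
  stratum S: (975/4050)²·(1 − 157/975)·58.0²/157 = 1.04185
  stratum M: (1275/4050)²·(1 − 174/1275)·36.1²/174 = 0.640992
  stratum L: (375/4050)²·(1 − 56/375)·75.6²/56 = 0.744333
V_st = 2.66264
V_srs = (1 − 682/4050)·2749.4/682 = 3.35251
deff = V_st / V_srs = 2.66264/3.35251 = 0.7942

deff ≈ 0.794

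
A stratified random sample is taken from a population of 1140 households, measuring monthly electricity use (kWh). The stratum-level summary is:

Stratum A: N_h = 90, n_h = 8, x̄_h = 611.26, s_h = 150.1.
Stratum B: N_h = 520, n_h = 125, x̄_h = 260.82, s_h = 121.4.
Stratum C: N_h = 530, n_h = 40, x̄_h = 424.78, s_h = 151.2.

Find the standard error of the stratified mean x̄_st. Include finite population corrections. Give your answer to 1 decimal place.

V̂(x̄_st) = Σ W_h² (1 − n_h/N_h) s_h²/n_h, with W_h = N_h/N and N = 1140:
  stratum A: (90/1140)²·(1 − 8/90)·150.1²/8 = 15.9926
  stratum B: (520/1140)²·(1 − 125/520)·121.4²/125 = 18.6345
  stratum C: (530/1140)²·(1 − 40/530)·151.2²/40 = 114.21
V̂(x̄_st) = 148.838
SE(x̄_st) = √148.838 = 12.1999

SE(x̄_st) ≈ 12.2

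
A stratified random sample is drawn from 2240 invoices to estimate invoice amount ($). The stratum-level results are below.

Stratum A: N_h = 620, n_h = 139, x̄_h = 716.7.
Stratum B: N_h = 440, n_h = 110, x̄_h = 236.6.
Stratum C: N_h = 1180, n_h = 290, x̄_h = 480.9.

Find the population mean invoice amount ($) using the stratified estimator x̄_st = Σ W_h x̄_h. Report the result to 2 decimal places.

N = Σ N_h = 2240. Stratum weights W_h = N_h/N.
x̄_st = (620·716.7 + 440·236.6 + 1180·480.9) / 2240 = 498.1786

x̄_st ≈ 498.18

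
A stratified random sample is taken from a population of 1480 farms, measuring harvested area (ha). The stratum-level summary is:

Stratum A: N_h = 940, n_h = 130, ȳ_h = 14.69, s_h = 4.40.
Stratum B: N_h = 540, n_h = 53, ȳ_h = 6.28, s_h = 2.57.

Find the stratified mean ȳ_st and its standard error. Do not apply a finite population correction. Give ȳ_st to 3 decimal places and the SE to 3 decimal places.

ȳ_st ≈ 11.621, SE ≈ 0.277

ȳ_st = Σ W_h ȳ_h = (940·14.69 + 540·6.28)/1480 = 11.62149
V̂(ȳ_st) = Σ W_h² s_h²/n_h, with W_h = N_h/N and N = 1480:
  stratum A: (940/1480)²·4.40²/130 = 0.0600751
  stratum B: (540/1480)²·2.57²/53 = 0.0165903
V̂(ȳ_st) = 0.0766654
SE(ȳ_st) = √0.0766654 = 0.276885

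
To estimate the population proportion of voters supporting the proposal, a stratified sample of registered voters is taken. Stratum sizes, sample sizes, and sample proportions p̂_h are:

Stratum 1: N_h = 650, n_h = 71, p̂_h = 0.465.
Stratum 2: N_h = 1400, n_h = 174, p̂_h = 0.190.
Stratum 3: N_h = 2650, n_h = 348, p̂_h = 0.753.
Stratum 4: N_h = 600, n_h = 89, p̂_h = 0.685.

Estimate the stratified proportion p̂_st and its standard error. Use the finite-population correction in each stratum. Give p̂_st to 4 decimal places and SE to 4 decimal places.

p̂_st ≈ 0.5613, SE ≈ 0.0157

N = 5300; stratum weights W_h = N_h/N.
p̂_st = Σ W_h p̂_h = (650·0.465 + 1400·0.190 + 2650·0.753 + 600·0.685)/5300 = 0.56126
V̂(p̂_st) = Σ W_h² (1 − n_h/N_h) p̂_h(1−p̂_h)/(n_h−1):
  stratum 1: (650/5300)²·(1 − 71/650)·0.465·0.535/70 = 4.76156e-05
  stratum 2: (1400/5300)²·(1 − 174/1400)·0.190·0.810/173 = 5.43575e-05
  stratum 3: (2650/5300)²·(1 − 348/2650)·0.753·0.247/347 = 0.000116402
  stratum 4: (600/5300)²·(1 − 89/600)·0.685·0.315/88 = 2.67633e-05
V̂(p̂_st) = 0.000245139; SE = √V̂ = 0.0156569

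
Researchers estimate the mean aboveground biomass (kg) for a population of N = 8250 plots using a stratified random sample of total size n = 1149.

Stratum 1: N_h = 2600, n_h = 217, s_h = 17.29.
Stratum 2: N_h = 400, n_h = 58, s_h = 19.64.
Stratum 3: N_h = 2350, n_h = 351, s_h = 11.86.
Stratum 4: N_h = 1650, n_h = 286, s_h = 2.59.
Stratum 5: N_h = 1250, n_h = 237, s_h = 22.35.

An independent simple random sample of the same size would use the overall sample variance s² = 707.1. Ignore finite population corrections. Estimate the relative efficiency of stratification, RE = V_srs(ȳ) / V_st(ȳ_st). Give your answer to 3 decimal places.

RE ≈ 2.627

V̂(ȳ_st) = Σ W_h² s_h²/n_h, with W_h = N_h/N and N = 8250:
  stratum 1: (2600/8250)²·17.29²/217 = 0.136826
  stratum 2: (400/8250)²·19.64²/58 = 0.0156339
  stratum 3: (2350/8250)²·11.86²/351 = 0.0325155
  stratum 4: (1650/8250)²·2.59²/286 = 0.000938196
  stratum 5: (1250/8250)²·22.35²/237 = 0.0483859
V_st = 0.2343
V_srs = s²/n = 707.1/1149 = 0.615405
Relative efficiency = V_srs / V_st = 0.615405/0.2343 = 2.6266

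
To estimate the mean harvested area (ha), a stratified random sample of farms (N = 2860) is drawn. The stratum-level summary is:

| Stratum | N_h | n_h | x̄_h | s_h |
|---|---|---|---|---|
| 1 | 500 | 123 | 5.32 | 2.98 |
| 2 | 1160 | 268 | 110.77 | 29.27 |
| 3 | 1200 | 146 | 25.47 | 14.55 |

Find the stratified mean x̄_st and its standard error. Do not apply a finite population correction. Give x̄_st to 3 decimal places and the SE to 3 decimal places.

x̄_st = Σ W_h x̄_h = (500·5.32 + 1160·110.77 + 1200·25.47)/2860 = 56.54448
V̂(x̄_st) = Σ W_h² s_h²/n_h, with W_h = N_h/N and N = 2860:
  stratum 1: (500/2860)²·2.98²/123 = 0.00220666
  stratum 2: (1160/2860)²·29.27²/268 = 0.52589
  stratum 3: (1200/2860)²·14.55²/146 = 0.255272
V̂(x̄_st) = 0.783368
SE(x̄_st) = √0.783368 = 0.885081

x̄_st ≈ 56.544, SE ≈ 0.885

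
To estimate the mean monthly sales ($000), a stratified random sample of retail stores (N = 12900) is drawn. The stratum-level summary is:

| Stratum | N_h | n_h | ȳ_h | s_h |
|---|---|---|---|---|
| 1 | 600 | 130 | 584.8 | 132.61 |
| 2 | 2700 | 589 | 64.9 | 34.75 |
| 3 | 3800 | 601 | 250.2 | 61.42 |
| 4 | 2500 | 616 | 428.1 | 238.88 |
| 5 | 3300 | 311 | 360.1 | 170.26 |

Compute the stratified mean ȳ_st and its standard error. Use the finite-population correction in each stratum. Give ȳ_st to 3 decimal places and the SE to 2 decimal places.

ȳ_st ≈ 289.570, SE ≈ 2.98

ȳ_st = Σ W_h ȳ_h = (600·584.8 + 2700·64.9 + 3800·250.2 + 2500·428.1 + 3300·360.1)/12900 = 289.56977
V̂(ȳ_st) = Σ W_h² (1 − n_h/N_h) s_h²/n_h, with W_h = N_h/N and N = 12900:
  stratum 1: (600/12900)²·(1 − 130/600)·132.61²/130 = 0.229234
  stratum 2: (2700/12900)²·(1 − 589/2700)·34.75²/589 = 0.070221
  stratum 3: (3800/12900)²·(1 − 601/3800)·61.42²/601 = 0.458526
  stratum 4: (2500/12900)²·(1 − 616/2500)·238.88²/616 = 2.62193
  stratum 5: (3300/12900)²·(1 − 311/3300)·170.26²/311 = 5.52491
V̂(ȳ_st) = 8.90482
SE(ȳ_st) = √8.90482 = 2.98409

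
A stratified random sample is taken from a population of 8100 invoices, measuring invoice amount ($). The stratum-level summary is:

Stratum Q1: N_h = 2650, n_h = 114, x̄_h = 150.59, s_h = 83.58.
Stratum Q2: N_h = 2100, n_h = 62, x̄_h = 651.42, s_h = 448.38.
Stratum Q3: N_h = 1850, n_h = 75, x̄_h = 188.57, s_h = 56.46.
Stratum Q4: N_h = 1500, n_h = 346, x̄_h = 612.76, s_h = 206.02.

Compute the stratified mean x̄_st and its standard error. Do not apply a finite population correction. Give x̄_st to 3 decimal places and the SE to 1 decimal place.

x̄_st = Σ W_h x̄_h = (2650·150.59 + 2100·651.42 + 1850·188.57 + 1500·612.76)/8100 = 374.69630
V̂(x̄_st) = Σ W_h² s_h²/n_h, with W_h = N_h/N and N = 8100:
  stratum Q1: (2650/8100)²·83.58²/114 = 6.55876
  stratum Q2: (2100/8100)²·448.38²/62 = 217.956
  stratum Q3: (1850/8100)²·56.46²/75 = 2.21714
  stratum Q4: (1500/8100)²·206.02²/346 = 4.20683
V̂(x̄_st) = 230.939
SE(x̄_st) = √230.939 = 15.1967

x̄_st ≈ 374.696, SE ≈ 15.2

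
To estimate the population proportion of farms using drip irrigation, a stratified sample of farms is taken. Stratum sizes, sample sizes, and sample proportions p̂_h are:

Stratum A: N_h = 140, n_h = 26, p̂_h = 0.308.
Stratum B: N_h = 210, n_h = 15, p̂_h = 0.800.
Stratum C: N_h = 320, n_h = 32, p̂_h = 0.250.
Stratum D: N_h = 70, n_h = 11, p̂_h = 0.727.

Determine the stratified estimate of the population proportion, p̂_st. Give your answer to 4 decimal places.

N = 740; stratum weights W_h = N_h/N.
p̂_st = Σ W_h p̂_h = (140·0.308 + 210·0.800 + 320·0.250 + 70·0.727)/740 = 0.46218

p̂_st ≈ 0.4622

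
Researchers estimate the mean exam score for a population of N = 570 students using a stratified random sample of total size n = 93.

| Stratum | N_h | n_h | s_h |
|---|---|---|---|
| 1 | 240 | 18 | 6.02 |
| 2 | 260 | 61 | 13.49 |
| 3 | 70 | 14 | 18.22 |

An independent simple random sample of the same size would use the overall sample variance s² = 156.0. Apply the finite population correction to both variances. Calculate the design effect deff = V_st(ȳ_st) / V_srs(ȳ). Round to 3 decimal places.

V̂(ȳ_st) = Σ W_h² (1 − n_h/N_h) s_h²/n_h, with W_h = N_h/N and N = 570:
  stratum 1: (240/570)²·(1 − 18/240)·6.02²/18 = 0.330168
  stratum 2: (260/570)²·(1 − 61/260)·13.49²/61 = 0.475084
  stratum 3: (70/570)²·(1 − 14/70)·18.22²/14 = 0.286092
V_st = 1.09134
V_srs = (1 − 93/570)·156.0/93 = 1.40374
deff = V_st / V_srs = 1.09134/1.40374 = 0.7775

deff ≈ 0.777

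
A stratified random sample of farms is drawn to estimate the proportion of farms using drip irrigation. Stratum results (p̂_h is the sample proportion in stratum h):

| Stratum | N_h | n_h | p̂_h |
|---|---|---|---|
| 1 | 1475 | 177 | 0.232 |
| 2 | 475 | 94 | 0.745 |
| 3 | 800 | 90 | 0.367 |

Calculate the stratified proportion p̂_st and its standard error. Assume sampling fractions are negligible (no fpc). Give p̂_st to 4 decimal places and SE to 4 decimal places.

p̂_st ≈ 0.3599, SE ≈ 0.0239

N = 2750; stratum weights W_h = N_h/N.
p̂_st = Σ W_h p̂_h = (1475·0.232 + 475·0.745 + 800·0.367)/2750 = 0.35988
V̂(p̂_st) = Σ W_h² p̂_h(1−p̂_h)/(n_h−1):
  stratum 1: (1475/2750)²·0.232·0.768/176 = 0.000291243
  stratum 2: (475/2750)²·0.745·0.255/93 = 6.09446e-05
  stratum 3: (800/2750)²·0.367·0.633/89 = 0.000220899
V̂(p̂_st) = 0.000573087; SE = √V̂ = 0.0239392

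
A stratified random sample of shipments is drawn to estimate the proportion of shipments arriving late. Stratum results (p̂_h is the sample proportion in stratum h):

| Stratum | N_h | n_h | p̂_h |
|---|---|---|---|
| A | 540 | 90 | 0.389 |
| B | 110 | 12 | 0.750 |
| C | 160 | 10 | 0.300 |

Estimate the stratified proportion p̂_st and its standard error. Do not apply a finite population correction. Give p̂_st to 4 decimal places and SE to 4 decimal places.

p̂_st ≈ 0.4204, SE ≈ 0.0491

N = 810; stratum weights W_h = N_h/N.
p̂_st = Σ W_h p̂_h = (540·0.389 + 110·0.750 + 160·0.300)/810 = 0.42044
V̂(p̂_st) = Σ W_h² p̂_h(1−p̂_h)/(n_h−1):
  stratum A: (540/810)²·0.389·0.611/89 = 0.00118691
  stratum B: (110/810)²·0.750·0.250/11 = 0.000314358
  stratum C: (160/810)²·0.300·0.700/9 = 0.00091043
V̂(p̂_st) = 0.0024117; SE = √V̂ = 0.0491091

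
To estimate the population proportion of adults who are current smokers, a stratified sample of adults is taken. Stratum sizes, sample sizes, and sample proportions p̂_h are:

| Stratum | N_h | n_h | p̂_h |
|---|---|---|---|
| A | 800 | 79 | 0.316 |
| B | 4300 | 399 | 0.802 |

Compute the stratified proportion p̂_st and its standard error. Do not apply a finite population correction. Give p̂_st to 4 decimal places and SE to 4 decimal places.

p̂_st ≈ 0.7258, SE ≈ 0.0188

N = 5100; stratum weights W_h = N_h/N.
p̂_st = Σ W_h p̂_h = (800·0.316 + 4300·0.802)/5100 = 0.72576
V̂(p̂_st) = Σ W_h² p̂_h(1−p̂_h)/(n_h−1):
  stratum A: (800/5100)²·0.316·0.684/78 = 6.81849e-05
  stratum B: (4300/5100)²·0.802·0.198/398 = 0.000283631
V̂(p̂_st) = 0.000351815; SE = √V̂ = 0.0187567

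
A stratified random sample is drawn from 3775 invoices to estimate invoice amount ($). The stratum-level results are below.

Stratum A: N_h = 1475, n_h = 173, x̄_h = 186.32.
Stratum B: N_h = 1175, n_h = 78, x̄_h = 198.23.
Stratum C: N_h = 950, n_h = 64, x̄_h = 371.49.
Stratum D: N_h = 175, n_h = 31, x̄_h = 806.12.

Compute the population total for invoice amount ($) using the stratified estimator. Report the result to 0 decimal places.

τ̂_st ≈ 1001729

τ̂_st = Σ N_h x̄_h = 1475·186.32 + 1175·198.23 + 950·371.49 + 175·806.12 = 1001729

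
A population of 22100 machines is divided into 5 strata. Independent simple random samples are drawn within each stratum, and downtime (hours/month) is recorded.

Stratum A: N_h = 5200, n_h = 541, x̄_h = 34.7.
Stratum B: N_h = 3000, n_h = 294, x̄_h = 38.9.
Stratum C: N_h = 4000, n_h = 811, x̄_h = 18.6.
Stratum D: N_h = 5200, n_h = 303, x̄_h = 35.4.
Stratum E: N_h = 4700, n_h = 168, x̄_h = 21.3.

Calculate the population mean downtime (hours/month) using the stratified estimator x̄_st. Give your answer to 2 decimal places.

x̄_st ≈ 29.67

N = Σ N_h = 22100. Stratum weights W_h = N_h/N.
x̄_st = (5200·34.7 + 3000·38.9 + 4000·18.6 + 5200·35.4 + 4700·21.3) / 22100 = 29.6710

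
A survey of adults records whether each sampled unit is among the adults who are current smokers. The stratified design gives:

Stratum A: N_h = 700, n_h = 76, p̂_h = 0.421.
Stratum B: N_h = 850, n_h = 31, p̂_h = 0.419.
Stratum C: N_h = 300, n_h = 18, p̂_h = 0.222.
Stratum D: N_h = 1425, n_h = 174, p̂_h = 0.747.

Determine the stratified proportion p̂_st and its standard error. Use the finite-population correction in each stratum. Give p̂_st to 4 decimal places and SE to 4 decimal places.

N = 3275; stratum weights W_h = N_h/N.
p̂_st = Σ W_h p̂_h = (700·0.421 + 850·0.419 + 300·0.222 + 1425·0.747)/3275 = 0.54410
V̂(p̂_st) = Σ W_h² (1 − n_h/N_h) p̂_h(1−p̂_h)/(n_h−1):
  stratum A: (700/3275)²·(1 − 76/700)·0.421·0.579/75 = 0.000132361
  stratum B: (850/3275)²·(1 − 31/850)·0.419·0.581/30 = 0.000526683
  stratum C: (300/3275)²·(1 − 18/300)·0.222·0.778/17 = 8.01367e-05
  stratum D: (1425/3275)²·(1 − 174/1425)·0.747·0.253/173 = 0.00018157
V̂(p̂_st) = 0.00092075; SE = √V̂ = 0.0303439

p̂_st ≈ 0.5441, SE ≈ 0.0303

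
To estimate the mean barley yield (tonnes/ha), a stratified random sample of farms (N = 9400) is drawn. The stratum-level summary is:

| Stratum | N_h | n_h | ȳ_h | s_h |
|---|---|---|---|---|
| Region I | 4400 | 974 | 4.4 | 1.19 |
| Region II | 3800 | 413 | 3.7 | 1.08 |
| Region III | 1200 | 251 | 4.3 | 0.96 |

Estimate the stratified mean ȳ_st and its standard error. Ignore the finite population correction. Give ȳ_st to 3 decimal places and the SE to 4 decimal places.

ȳ_st = Σ W_h ȳ_h = (4400·4.4 + 3800·3.7 + 1200·4.3)/9400 = 4.10426
V̂(ȳ_st) = Σ W_h² s_h²/n_h, with W_h = N_h/N and N = 9400:
  stratum Region I: (4400/9400)²·1.19²/974 = 0.000318555
  stratum Region II: (3800/9400)²·1.08²/413 = 0.00046154
  stratum Region III: (1200/9400)²·0.96²/251 = 5.98378e-05
V̂(ȳ_st) = 0.000839932
SE(ȳ_st) = √0.000839932 = 0.0289816

ȳ_st ≈ 4.104, SE ≈ 0.0290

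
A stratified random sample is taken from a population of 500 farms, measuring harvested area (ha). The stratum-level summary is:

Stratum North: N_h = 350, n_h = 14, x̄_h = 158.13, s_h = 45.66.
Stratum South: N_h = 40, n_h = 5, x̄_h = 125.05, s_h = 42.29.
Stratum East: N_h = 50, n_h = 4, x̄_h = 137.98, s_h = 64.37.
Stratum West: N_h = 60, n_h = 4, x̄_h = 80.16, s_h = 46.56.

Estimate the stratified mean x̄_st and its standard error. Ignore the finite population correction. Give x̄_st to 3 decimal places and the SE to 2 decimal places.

x̄_st ≈ 144.112, SE ≈ 9.67

x̄_st = Σ W_h x̄_h = (350·158.13 + 40·125.05 + 50·137.98 + 60·80.16)/500 = 144.11220
V̂(x̄_st) = Σ W_h² s_h²/n_h, with W_h = N_h/N and N = 500:
  stratum North: (350/500)²·45.66²/14 = 72.9692
  stratum South: (40/500)²·42.29²/5 = 2.28921
  stratum East: (50/500)²·64.37²/4 = 10.3587
  stratum West: (60/500)²·46.56²/4 = 7.8042
V̂(x̄_st) = 93.4214
SE(x̄_st) = √93.4214 = 9.66547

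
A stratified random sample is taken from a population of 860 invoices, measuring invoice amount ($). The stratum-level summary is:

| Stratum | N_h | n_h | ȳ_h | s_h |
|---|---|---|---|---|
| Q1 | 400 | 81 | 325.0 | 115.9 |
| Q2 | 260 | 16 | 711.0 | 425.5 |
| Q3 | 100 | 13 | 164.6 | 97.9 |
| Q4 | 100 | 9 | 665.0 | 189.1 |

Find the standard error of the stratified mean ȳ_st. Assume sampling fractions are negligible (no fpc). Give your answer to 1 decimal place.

SE(ȳ_st) ≈ 33.7

V̂(ȳ_st) = Σ W_h² s_h²/n_h, with W_h = N_h/N and N = 860:
  stratum Q1: (400/860)²·115.9²/81 = 35.8761
  stratum Q2: (260/860)²·425.5²/16 = 1034.26
  stratum Q3: (100/860)²·97.9²/13 = 9.96839
  stratum Q4: (100/860)²·189.1²/9 = 53.7209
V̂(ȳ_st) = 1133.82
SE(ȳ_st) = √1133.82 = 33.6723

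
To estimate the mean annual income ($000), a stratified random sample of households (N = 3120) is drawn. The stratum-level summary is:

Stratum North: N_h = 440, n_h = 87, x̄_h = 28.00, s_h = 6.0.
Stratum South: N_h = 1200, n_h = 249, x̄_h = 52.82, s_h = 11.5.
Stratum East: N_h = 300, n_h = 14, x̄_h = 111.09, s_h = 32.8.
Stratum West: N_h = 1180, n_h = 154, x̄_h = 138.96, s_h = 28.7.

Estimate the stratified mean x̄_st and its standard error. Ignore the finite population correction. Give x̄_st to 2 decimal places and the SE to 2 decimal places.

x̄_st = Σ W_h x̄_h = (440·28.00 + 1200·52.82 + 300·111.09 + 1180·138.96)/3120 = 87.50122
V̂(x̄_st) = Σ W_h² s_h²/n_h, with W_h = N_h/N and N = 3120:
  stratum North: (440/3120)²·6.0²/87 = 0.00822961
  stratum South: (1200/3120)²·11.5²/249 = 0.0785687
  stratum East: (300/3120)²·32.8²/14 = 0.710482
  stratum West: (1180/3120)²·28.7²/154 = 0.765064
V̂(x̄_st) = 1.56234
SE(x̄_st) = √1.56234 = 1.24994

x̄_st ≈ 87.50, SE ≈ 1.25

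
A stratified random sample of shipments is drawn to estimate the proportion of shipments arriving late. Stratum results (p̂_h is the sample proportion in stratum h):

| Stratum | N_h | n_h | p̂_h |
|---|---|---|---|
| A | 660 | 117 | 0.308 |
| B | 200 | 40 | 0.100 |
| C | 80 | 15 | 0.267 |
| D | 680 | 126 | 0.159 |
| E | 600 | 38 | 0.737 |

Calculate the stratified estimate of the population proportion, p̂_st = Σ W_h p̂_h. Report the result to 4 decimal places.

p̂_st ≈ 0.3581

N = 2220; stratum weights W_h = N_h/N.
p̂_st = Σ W_h p̂_h = (660·0.308 + 200·0.100 + 80·0.267 + 680·0.159 + 600·0.737)/2220 = 0.35809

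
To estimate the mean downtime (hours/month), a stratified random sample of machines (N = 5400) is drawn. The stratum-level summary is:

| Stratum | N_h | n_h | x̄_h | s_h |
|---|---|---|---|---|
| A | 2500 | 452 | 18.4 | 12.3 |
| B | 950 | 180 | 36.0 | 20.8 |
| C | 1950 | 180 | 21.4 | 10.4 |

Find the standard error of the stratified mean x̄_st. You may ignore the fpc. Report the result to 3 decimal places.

V̂(x̄_st) = Σ W_h² s_h²/n_h, with W_h = N_h/N and N = 5400:
  stratum A: (2500/5400)²·12.3²/452 = 0.0717405
  stratum B: (950/5400)²·20.8²/180 = 0.0743899
  stratum C: (1950/5400)²·10.4²/180 = 0.0783567
V̂(x̄_st) = 0.224487
SE(x̄_st) = √0.224487 = 0.473801

SE(x̄_st) ≈ 0.474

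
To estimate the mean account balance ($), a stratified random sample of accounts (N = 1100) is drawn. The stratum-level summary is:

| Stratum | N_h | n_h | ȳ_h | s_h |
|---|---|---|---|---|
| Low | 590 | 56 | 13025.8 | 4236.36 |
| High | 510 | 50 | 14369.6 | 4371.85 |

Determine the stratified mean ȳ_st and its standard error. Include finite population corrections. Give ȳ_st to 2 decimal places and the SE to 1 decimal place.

ȳ_st = Σ W_h ȳ_h = (590·13025.8 + 510·14369.6)/1100 = 13648.83455
V̂(ȳ_st) = Σ W_h² (1 − n_h/N_h) s_h²/n_h, with W_h = N_h/N and N = 1100:
  stratum Low: (590/1100)²·(1 − 56/590)·4236.36²/56 = 83446
  stratum High: (510/1100)²·(1 − 50/510)·4371.85²/50 = 74114.5
V̂(ȳ_st) = 157561
SE(ȳ_st) = √157561 = 396.939

ȳ_st ≈ 13648.83, SE ≈ 396.9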